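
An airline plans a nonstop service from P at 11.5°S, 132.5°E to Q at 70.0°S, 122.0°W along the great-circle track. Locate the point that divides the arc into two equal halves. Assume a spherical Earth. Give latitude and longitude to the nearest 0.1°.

The haversine formula gives a central angle δ ≈ 1.473 rad (84.4°) between the endpoints.
Interpolate at f = 1/2 with slerp weights a = sin((1−f)δ)/sin δ ≈ 0.675, b = sin(fδ)/sin δ ≈ 0.675.
p = a·p₁ + b·p₂ ≈ (-0.569, 0.292, -0.769); φ = arcsin(p_z) ≈ -50.24°, λ = atan2(p_y, p_x) ≈ 152.85°.

≈ 50.2°S, 152.9°E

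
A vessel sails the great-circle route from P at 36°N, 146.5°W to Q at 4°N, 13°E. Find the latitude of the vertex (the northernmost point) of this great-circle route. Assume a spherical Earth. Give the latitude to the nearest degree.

≈ 66°N

The great circle lies in the plane with unit normal n̂ = (p₁ × p₂)/|p₁ × p₂|.
Here n̂_z ≈ +0.404; the vertex latitude is φ_max = arccos|n̂_z| ≈ 66.2°.
Check via Clairaut: cos φ_max = |cos φ₁| · sin C = cos(36.0°)·sin(30.0°) ≈ 0.404, again giving ≈ 66.2°.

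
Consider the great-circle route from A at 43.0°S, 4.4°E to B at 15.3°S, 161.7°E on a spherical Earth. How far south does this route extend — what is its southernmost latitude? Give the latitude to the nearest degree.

The great circle lies in the plane with unit normal n̂ = (p₁ × p₂)/|p₁ × p₂|.
Here n̂_z ≈ +0.309; the vertex latitude is φ_max = arccos|n̂_z| ≈ 72.0°.
Check via Clairaut: cos φ_max = |cos φ₁| · sin C = cos(43.0°)·sin(155.0°) ≈ 0.309, again giving ≈ 72.0°.

≈ 72°S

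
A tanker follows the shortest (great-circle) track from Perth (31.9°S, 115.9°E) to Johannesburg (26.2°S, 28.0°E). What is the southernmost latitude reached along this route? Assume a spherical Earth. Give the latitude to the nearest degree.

The great circle lies in the plane with unit normal n̂ = (p₁ × p₂)/|p₁ × p₂|.
Here n̂_z ≈ -0.789; the vertex latitude is φ_max = arccos|n̂_z| ≈ 37.9°.
Check via Clairaut: cos φ_max = |cos φ₁| · sin C = cos(31.9°)·sin(111.7°) ≈ 0.789, again giving ≈ 37.9°.

≈ 38°S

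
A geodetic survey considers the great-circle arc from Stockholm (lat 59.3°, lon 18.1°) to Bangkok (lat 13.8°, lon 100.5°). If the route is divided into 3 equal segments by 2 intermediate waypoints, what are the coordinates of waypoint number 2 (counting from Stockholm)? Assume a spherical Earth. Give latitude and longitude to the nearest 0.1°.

≈ lat 34.2°, lon 85.1°

Convert each endpoint to a unit vector on the sphere (x = cos φ cos λ, y = cos φ sin λ, z = sin φ).
The central angle between the endpoints is δ = arccos(p₁·p₂) ≈ 1.297 rad (74.3°).
Interpolate at f = 2/3 with slerp weights a = sin((1−f)δ)/sin δ ≈ 0.435, b = sin(fδ)/sin δ ≈ 0.790.
p = a·p₁ + b·p₂ ≈ (0.071, 0.824, 0.563); φ = arcsin(p_z) ≈ 34.24°, λ = atan2(p_y, p_x) ≈ 85.05°.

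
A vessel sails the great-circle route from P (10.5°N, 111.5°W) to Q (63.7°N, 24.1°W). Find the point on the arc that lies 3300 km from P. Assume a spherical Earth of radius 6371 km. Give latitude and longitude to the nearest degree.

≈ (36°N, 95°W)

From cos δ = sin φ₁ sin φ₂ + cos φ₁ cos φ₂ cos Δλ, the central angle is δ ≈ 1.387 rad (79.4°). The total great-circle distance is δ·R ≈ 1.387 × 6371 ≈ 8834 km, so the target fraction is f = 3300/8834 ≈ 0.374.
Interpolate at f ≈ 0.374 with slerp weights a = sin((1−f)δ)/sin δ ≈ 0.777, b = sin(fδ)/sin δ ≈ 0.504.
p = a·p₁ + b·p₂ ≈ (-0.076, -0.802, 0.593); φ = arcsin(p_z) ≈ 36.37°, λ = atan2(p_y, p_x) ≈ -95.43°.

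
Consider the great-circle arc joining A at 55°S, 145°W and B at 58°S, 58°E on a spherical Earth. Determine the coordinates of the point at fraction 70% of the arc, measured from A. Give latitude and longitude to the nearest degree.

Convert each endpoint to a unit vector on the sphere (x = cos φ cos λ, y = cos φ sin λ, z = sin φ).
The central angle between the endpoints is δ = arccos(p₁·p₂) ≈ 1.143 rad (65.5°).
Interpolate at f = 0.70 with slerp weights a = sin((1−f)δ)/sin δ ≈ 0.370, b = sin(fδ)/sin δ ≈ 0.788.
p = a·p₁ + b·p₂ ≈ (0.048, 0.233, -0.971); φ = arcsin(p_z) ≈ -76.25°, λ = atan2(p_y, p_x) ≈ 78.40°.

≈ 76°S, 78°E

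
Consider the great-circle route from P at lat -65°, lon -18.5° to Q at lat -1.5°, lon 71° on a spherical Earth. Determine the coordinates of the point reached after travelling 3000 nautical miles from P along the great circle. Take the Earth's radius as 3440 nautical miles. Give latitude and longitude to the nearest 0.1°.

≈ lat -35.7°, lon 52.1°

Write both endpoints as unit vectors p₁, p₂ with components (cos φ cos λ, cos φ sin λ, sin φ).
The central angle between the endpoints is δ = arccos(p₁·p₂) ≈ 1.543 rad (88.4°). The total great-circle distance is δ·R ≈ 1.543 × 3440 ≈ 5309 nmi, so the target fraction is f = 3000/5309 ≈ 0.565.
Interpolate at f ≈ 0.565 with slerp weights a = sin((1−f)δ)/sin δ ≈ 0.622, b = sin(fδ)/sin δ ≈ 0.766.
p = a·p₁ + b·p₂ ≈ (0.499, 0.641, -0.584); φ = arcsin(p_z) ≈ -35.73°, λ = atan2(p_y, p_x) ≈ 52.10°.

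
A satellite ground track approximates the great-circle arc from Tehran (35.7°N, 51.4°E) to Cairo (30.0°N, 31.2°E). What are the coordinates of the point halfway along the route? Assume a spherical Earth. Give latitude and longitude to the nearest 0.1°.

≈ (33.3°N, 41.0°E)

From cos δ = sin φ₁ sin φ₂ + cos φ₁ cos φ₂ cos Δλ, the central angle is δ ≈ 0.312 rad (17.9°).
Interpolate at f = 1/2 with slerp weights a = sin((1−f)δ)/sin δ ≈ 0.506, b = sin(fδ)/sin δ ≈ 0.506.
p = a·p₁ + b·p₂ ≈ (0.631, 0.548, 0.548); φ = arcsin(p_z) ≈ 33.26°, λ = atan2(p_y, p_x) ≈ 40.97°.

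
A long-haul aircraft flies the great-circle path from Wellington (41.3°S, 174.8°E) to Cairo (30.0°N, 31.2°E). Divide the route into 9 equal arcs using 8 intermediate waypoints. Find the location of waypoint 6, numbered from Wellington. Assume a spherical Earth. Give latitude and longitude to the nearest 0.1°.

≈ 0.9°S, 71.8°E

Write both endpoints as unit vectors p₁, p₂ with components (cos φ cos λ, cos φ sin λ, sin φ).
The central angle between the endpoints is δ = arccos(p₁·p₂) ≈ 2.594 rad (148.6°).
Interpolate at f = 6/9 with slerp weights a = sin((1−f)δ)/sin δ ≈ 1.461, b = sin(fδ)/sin δ ≈ 1.896.
p = a·p₁ + b·p₂ ≈ (0.312, 0.950, -0.016); φ = arcsin(p_z) ≈ -0.93°, λ = atan2(p_y, p_x) ≈ 71.84°.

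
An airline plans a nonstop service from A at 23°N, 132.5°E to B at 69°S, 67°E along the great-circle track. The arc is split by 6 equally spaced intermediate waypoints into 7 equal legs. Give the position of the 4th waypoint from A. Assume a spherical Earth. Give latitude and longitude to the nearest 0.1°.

≈ 32.8°S, 112.5°E

The haversine formula gives a central angle δ ≈ 1.801 rad (103.2°) between the endpoints.
Interpolate at f = 4/7 with slerp weights a = sin((1−f)δ)/sin δ ≈ 0.716, b = sin(fδ)/sin δ ≈ 0.880.
p = a·p₁ + b·p₂ ≈ (-0.322, 0.776, -0.542); φ = arcsin(p_z) ≈ -32.80°, λ = atan2(p_y, p_x) ≈ 112.54°.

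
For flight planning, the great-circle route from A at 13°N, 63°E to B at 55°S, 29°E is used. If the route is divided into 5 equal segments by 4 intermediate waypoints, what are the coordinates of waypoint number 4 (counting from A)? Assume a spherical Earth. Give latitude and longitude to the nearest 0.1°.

≈ 42.2°S, 40.3°E

The haversine formula gives a central angle δ ≈ 1.288 rad (73.8°) between the endpoints.
Interpolate at f = 4/5 with slerp weights a = sin((1−f)δ)/sin δ ≈ 0.265, b = sin(fδ)/sin δ ≈ 0.893.
p = a·p₁ + b·p₂ ≈ (0.565, 0.479, -0.672); φ = arcsin(p_z) ≈ -42.21°, λ = atan2(p_y, p_x) ≈ 40.25°.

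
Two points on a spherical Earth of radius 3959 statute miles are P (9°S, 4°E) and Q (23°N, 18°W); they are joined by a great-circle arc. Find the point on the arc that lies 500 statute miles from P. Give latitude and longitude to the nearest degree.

The haversine formula gives a central angle δ ≈ 0.673 rad (38.6°) between the endpoints. The total great-circle distance is δ·R ≈ 0.673 × 3959 ≈ 2665 mi, so the target fraction is f = 500/2665 ≈ 0.188.
Interpolate at f ≈ 0.188 with slerp weights a = sin((1−f)δ)/sin δ ≈ 0.834, b = sin(fδ)/sin δ ≈ 0.202.
p = a·p₁ + b·p₂ ≈ (0.999, -0.000, -0.052); φ = arcsin(p_z) ≈ -2.95°, λ = atan2(p_y, p_x) ≈ -0.00°.

≈ (3°S, 0°E)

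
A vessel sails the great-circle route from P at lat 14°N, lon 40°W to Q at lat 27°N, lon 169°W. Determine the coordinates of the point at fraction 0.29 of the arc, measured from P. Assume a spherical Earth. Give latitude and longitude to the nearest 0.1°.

Convert each endpoint to a unit vector on the sphere (x = cos φ cos λ, y = cos φ sin λ, z = sin φ).
The central angle between the endpoints is δ = arccos(p₁·p₂) ≈ 2.020 rad (115.7°).
Interpolate at f = 0.29 with slerp weights a = sin((1−f)δ)/sin δ ≈ 1.100, b = sin(fδ)/sin δ ≈ 0.614.
p = a·p₁ + b·p₂ ≈ (0.281, -0.790, 0.545); φ = arcsin(p_z) ≈ 33.00°, λ = atan2(p_y, p_x) ≈ -70.45°.

≈ lat 33.0°N, lon 70.4°W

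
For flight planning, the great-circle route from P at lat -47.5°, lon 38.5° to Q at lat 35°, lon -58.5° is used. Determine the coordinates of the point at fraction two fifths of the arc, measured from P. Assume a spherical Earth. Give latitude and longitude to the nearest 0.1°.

≈ lat -18.4°, lon -8.2°

The haversine formula gives a central angle δ ≈ 2.083 rad (119.4°) between the endpoints.
Interpolate at f = 2/5 with slerp weights a = sin((1−f)δ)/sin δ ≈ 1.089, b = sin(fδ)/sin δ ≈ 0.849.
p = a·p₁ + b·p₂ ≈ (0.939, -0.135, -0.316); φ = arcsin(p_z) ≈ -18.40°, λ = atan2(p_y, p_x) ≈ -8.19°.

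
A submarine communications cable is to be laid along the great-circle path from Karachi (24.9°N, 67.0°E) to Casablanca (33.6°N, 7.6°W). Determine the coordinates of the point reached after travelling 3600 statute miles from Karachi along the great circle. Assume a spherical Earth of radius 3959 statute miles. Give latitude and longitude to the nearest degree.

From cos δ = sin φ₁ sin φ₂ + cos φ₁ cos φ₂ cos Δλ, the central angle is δ ≈ 1.122 rad (64.3°). The total great-circle distance is δ·R ≈ 1.122 × 3959 ≈ 4443 mi, so the target fraction is f = 3600/4443 ≈ 0.810.
Interpolate at f ≈ 0.810 with slerp weights a = sin((1−f)δ)/sin δ ≈ 0.235, b = sin(fδ)/sin δ ≈ 0.876.
p = a·p₁ + b·p₂ ≈ (0.806, 0.099, 0.583); φ = arcsin(p_z) ≈ 35.69°, λ = atan2(p_y, p_x) ≈ 7.03°.

≈ 36°N, 7°E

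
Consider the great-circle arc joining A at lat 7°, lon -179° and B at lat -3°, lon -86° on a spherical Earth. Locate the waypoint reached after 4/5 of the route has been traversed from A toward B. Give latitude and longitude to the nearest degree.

Convert each endpoint to a unit vector on the sphere (x = cos φ cos λ, y = cos φ sin λ, z = sin φ).
The central angle between the endpoints is δ = arccos(p₁·p₂) ≈ 1.629 rad (93.3°).
Interpolate at f = 4/5 with slerp weights a = sin((1−f)δ)/sin δ ≈ 0.321, b = sin(fδ)/sin δ ≈ 0.966.
p = a·p₁ + b·p₂ ≈ (-0.251, -0.968, -0.011); φ = arcsin(p_z) ≈ -0.66°, λ = atan2(p_y, p_x) ≈ -104.53°.

≈ lat -1°, lon -105°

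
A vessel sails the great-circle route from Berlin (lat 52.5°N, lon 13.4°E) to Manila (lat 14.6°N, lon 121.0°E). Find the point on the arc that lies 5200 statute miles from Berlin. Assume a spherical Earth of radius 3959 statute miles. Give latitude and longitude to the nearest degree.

Convert each endpoint to a unit vector on the sphere (x = cos φ cos λ, y = cos φ sin λ, z = sin φ).
The central angle between the endpoints is δ = arccos(p₁·p₂) ≈ 1.549 rad (88.7°). The total great-circle distance is δ·R ≈ 1.549 × 3959 ≈ 6132 mi, so the target fraction is f = 5200/6132 ≈ 0.848.
Interpolate at f ≈ 0.848 with slerp weights a = sin((1−f)δ)/sin δ ≈ 0.233, b = sin(fδ)/sin δ ≈ 0.967.
p = a·p₁ + b·p₂ ≈ (-0.344, 0.835, 0.429); φ = arcsin(p_z) ≈ 25.40°, λ = atan2(p_y, p_x) ≈ 112.38°.

≈ lat 25°N, lon 112°E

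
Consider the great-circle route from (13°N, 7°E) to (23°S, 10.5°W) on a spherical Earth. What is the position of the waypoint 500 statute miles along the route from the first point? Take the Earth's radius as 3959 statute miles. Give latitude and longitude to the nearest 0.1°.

Write both endpoints as unit vectors p₁, p₂ with components (cos φ cos λ, cos φ sin λ, sin φ).
The central angle between the endpoints is δ = arccos(p₁·p₂) ≈ 0.696 rad (39.9°). The total great-circle distance is δ·R ≈ 0.696 × 3959 ≈ 2755 mi, so the target fraction is f = 500/2755 ≈ 0.181.
Interpolate at f ≈ 0.181 with slerp weights a = sin((1−f)δ)/sin δ ≈ 0.841, b = sin(fδ)/sin δ ≈ 0.196.
p = a·p₁ + b·p₂ ≈ (0.991, 0.067, 0.112); φ = arcsin(p_z) ≈ 6.46°, λ = atan2(p_y, p_x) ≈ 3.86°.

≈ (6.5°N, 3.9°E)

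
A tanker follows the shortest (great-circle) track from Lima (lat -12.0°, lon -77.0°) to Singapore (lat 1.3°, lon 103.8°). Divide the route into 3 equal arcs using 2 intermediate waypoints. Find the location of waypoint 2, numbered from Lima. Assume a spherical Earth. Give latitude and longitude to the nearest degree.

Write both endpoints as unit vectors p₁, p₂ with components (cos φ cos λ, cos φ sin λ, sin φ).
The central angle between the endpoints is δ = arccos(p₁·p₂) ≈ 2.954 rad (169.3°).
Interpolate at f = 2/3 with slerp weights a = sin((1−f)δ)/sin δ ≈ 4.475, b = sin(fδ)/sin δ ≈ 4.950.
p = a·p₁ + b·p₂ ≈ (-0.196, 0.541, -0.818); φ = arcsin(p_z) ≈ -54.90°, λ = atan2(p_y, p_x) ≈ 109.90°.

≈ lat -55°, lon 110°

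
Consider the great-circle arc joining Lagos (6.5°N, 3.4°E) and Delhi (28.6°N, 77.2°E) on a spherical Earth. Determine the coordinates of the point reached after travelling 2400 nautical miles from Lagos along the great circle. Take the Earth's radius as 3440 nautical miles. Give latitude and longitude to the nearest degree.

From cos δ = sin φ₁ sin φ₂ + cos φ₁ cos φ₂ cos Δλ, the central angle is δ ≈ 1.269 rad (72.7°). The total great-circle distance is δ·R ≈ 1.269 × 3440 ≈ 4364 nmi, so the target fraction is f = 2400/4364 ≈ 0.550.
Interpolate at f ≈ 0.550 with slerp weights a = sin((1−f)δ)/sin δ ≈ 0.566, b = sin(fδ)/sin δ ≈ 0.673.
p = a·p₁ + b·p₂ ≈ (0.692, 0.609, 0.386); φ = arcsin(p_z) ≈ 22.72°, λ = atan2(p_y, p_x) ≈ 41.36°.

≈ 23°N, 41°E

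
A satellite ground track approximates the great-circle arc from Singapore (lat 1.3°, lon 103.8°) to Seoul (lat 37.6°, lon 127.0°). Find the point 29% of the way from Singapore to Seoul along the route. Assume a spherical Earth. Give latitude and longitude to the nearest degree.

From cos δ = sin φ₁ sin φ₂ + cos φ₁ cos φ₂ cos Δλ, the central angle is δ ≈ 0.735 rad (42.1°).
Interpolate at f = 0.29 with slerp weights a = sin((1−f)δ)/sin δ ≈ 0.743, b = sin(fδ)/sin δ ≈ 0.315.
p = a·p₁ + b·p₂ ≈ (-0.328, 0.921, 0.209); φ = arcsin(p_z) ≈ 12.08°, λ = atan2(p_y, p_x) ≈ 109.58°.

≈ lat 12°, lon 110°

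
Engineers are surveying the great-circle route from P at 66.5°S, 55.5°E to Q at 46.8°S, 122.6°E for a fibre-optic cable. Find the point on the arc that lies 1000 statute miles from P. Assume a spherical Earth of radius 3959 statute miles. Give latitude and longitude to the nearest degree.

Convert each endpoint to a unit vector on the sphere (x = cos φ cos λ, y = cos φ sin λ, z = sin φ).
The central angle between the endpoints is δ = arccos(p₁·p₂) ≈ 0.685 rad (39.2°). The total great-circle distance is δ·R ≈ 0.685 × 3959 ≈ 2710 mi, so the target fraction is f = 1000/2710 ≈ 0.369.
Interpolate at f ≈ 0.369 with slerp weights a = sin((1−f)δ)/sin δ ≈ 0.662, b = sin(fδ)/sin δ ≈ 0.395.
p = a·p₁ + b·p₂ ≈ (0.004, 0.446, -0.895); φ = arcsin(p_z) ≈ -63.54°, λ = atan2(p_y, p_x) ≈ 89.52°.

≈ 64°S, 90°E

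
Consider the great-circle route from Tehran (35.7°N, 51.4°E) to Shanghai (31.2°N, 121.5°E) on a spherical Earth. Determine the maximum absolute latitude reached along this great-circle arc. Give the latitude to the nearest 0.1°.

The great circle lies in the plane with unit normal n̂ = (p₁ × p₂)/|p₁ × p₂|.
Here n̂_z ≈ +0.775; the vertex latitude is φ_max = arccos|n̂_z| ≈ 39.2°.
Check via Clairaut: cos φ_max = |cos φ₁| · sin C = cos(35.7°)·sin(72.7°) ≈ 0.775, again giving ≈ 39.2°.

≈ 39.2°N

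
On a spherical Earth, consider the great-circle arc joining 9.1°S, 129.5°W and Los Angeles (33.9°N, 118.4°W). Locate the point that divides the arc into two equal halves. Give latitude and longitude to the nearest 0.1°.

Write both endpoints as unit vectors p₁, p₂ with components (cos φ cos λ, cos φ sin λ, sin φ).
The central angle between the endpoints is δ = arccos(p₁·p₂) ≈ 0.773 rad (44.3°).
Interpolate at f = 1/2 with slerp weights a = sin((1−f)δ)/sin δ ≈ 0.540, b = sin(fδ)/sin δ ≈ 0.540.
p = a·p₁ + b·p₂ ≈ (-0.552, -0.805, 0.216); φ = arcsin(p_z) ≈ 12.46°, λ = atan2(p_y, p_x) ≈ -124.43°.

≈ 12.5°N, 124.4°W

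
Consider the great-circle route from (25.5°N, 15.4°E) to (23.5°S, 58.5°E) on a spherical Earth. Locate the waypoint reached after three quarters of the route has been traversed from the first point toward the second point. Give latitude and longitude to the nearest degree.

Write both endpoints as unit vectors p₁, p₂ with components (cos φ cos λ, cos φ sin λ, sin φ).
The central angle between the endpoints is δ = arccos(p₁·p₂) ≈ 1.123 rad (64.4°).
Interpolate at f = 3/4 with slerp weights a = sin((1−f)δ)/sin δ ≈ 0.307, b = sin(fδ)/sin δ ≈ 0.828.
p = a·p₁ + b·p₂ ≈ (0.664, 0.721, -0.198); φ = arcsin(p_z) ≈ -11.40°, λ = atan2(p_y, p_x) ≈ 47.35°.

≈ (11°S, 47°E)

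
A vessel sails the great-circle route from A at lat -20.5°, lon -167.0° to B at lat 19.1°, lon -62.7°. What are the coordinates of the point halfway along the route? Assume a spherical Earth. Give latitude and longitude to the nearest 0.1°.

Write both endpoints as unit vectors p₁, p₂ with components (cos φ cos λ, cos φ sin λ, sin φ).
The central angle between the endpoints is δ = arccos(p₁·p₂) ≈ 1.911 rad (109.5°).
Interpolate at f = 1/2 with slerp weights a = sin((1−f)δ)/sin δ ≈ 0.866, b = sin(fδ)/sin δ ≈ 0.866.
p = a·p₁ + b·p₂ ≈ (-0.415, -0.910, -0.020); φ = arcsin(p_z) ≈ -1.14°, λ = atan2(p_y, p_x) ≈ -114.53°.

≈ lat -1.1°, lon -114.5°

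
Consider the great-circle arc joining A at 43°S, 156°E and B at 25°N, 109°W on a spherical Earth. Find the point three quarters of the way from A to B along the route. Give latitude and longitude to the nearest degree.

From cos δ = sin φ₁ sin φ₂ + cos φ₁ cos φ₂ cos Δλ, the central angle is δ ≈ 1.924 rad (110.2°).
Interpolate at f = 3/4 with slerp weights a = sin((1−f)δ)/sin δ ≈ 0.493, b = sin(fδ)/sin δ ≈ 1.057.
p = a·p₁ + b·p₂ ≈ (-0.641, -0.759, 0.110); φ = arcsin(p_z) ≈ 6.34°, λ = atan2(p_y, p_x) ≈ -130.19°.

≈ 6°N, 130°W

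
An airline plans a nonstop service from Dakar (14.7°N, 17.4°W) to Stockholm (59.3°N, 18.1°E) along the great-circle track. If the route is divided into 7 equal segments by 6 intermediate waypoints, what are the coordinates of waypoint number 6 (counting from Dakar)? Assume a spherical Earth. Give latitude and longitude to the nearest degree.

Write both endpoints as unit vectors p₁, p₂ with components (cos φ cos λ, cos φ sin λ, sin φ).
The central angle between the endpoints is δ = arccos(p₁·p₂) ≈ 0.902 rad (51.7°).
Interpolate at f = 6/7 with slerp weights a = sin((1−f)δ)/sin δ ≈ 0.164, b = sin(fδ)/sin δ ≈ 0.890.
p = a·p₁ + b·p₂ ≈ (0.583, 0.094, 0.807); φ = arcsin(p_z) ≈ 53.80°, λ = atan2(p_y, p_x) ≈ 9.14°.

≈ 54°N, 9°E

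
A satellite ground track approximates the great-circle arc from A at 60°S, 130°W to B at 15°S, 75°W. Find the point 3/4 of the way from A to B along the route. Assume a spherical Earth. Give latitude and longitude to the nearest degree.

Convert each endpoint to a unit vector on the sphere (x = cos φ cos λ, y = cos φ sin λ, z = sin φ).
The central angle between the endpoints is δ = arccos(p₁·p₂) ≈ 1.046 rad (59.9°).
Interpolate at f = 3/4 with slerp weights a = sin((1−f)δ)/sin δ ≈ 0.299, b = sin(fδ)/sin δ ≈ 0.816.
p = a·p₁ + b·p₂ ≈ (0.108, -0.876, -0.470); φ = arcsin(p_z) ≈ -28.03°, λ = atan2(p_y, p_x) ≈ -82.97°.

≈ 28°S, 83°W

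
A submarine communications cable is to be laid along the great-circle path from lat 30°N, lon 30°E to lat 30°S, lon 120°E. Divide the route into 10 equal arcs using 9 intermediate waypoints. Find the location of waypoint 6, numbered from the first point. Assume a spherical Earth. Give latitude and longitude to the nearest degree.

Write both endpoints as unit vectors p₁, p₂ with components (cos φ cos λ, cos φ sin λ, sin φ).
The central angle between the endpoints is δ = arccos(p₁·p₂) ≈ 1.823 rad (104.5°).
Interpolate at f = 6/10 with slerp weights a = sin((1−f)δ)/sin δ ≈ 0.688, b = sin(fδ)/sin δ ≈ 0.918.
p = a·p₁ + b·p₂ ≈ (0.119, 0.986, -0.115); φ = arcsin(p_z) ≈ -6.59°, λ = atan2(p_y, p_x) ≈ 83.13°.

≈ lat 7°S, lon 83°E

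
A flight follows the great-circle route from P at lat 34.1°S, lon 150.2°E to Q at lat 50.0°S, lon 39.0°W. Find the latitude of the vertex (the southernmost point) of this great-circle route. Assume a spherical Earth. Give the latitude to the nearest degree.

The great circle lies in the plane with unit normal n̂ = (p₁ × p₂)/|p₁ × p₂|.
Here n̂_z ≈ +0.085; the vertex latitude is φ_max = arccos|n̂_z| ≈ 85.1°.
Check via Clairaut: cos φ_max = |cos φ₁| · sin C = cos(34.1°)·sin(174.1°) ≈ 0.085, again giving ≈ 85.1°.

≈ 85°S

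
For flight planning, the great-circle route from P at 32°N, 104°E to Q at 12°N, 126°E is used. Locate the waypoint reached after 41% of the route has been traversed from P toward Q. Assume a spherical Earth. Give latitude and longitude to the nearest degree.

≈ 24°N, 114°E

Convert each endpoint to a unit vector on the sphere (x = cos φ cos λ, y = cos φ sin λ, z = sin φ).
The central angle between the endpoints is δ = arccos(p₁·p₂) ≈ 0.496 rad (28.4°).
Interpolate at f = 0.41 with slerp weights a = sin((1−f)δ)/sin δ ≈ 0.606, b = sin(fδ)/sin δ ≈ 0.424.
p = a·p₁ + b·p₂ ≈ (-0.368, 0.835, 0.409); φ = arcsin(p_z) ≈ 24.17°, λ = atan2(p_y, p_x) ≈ 113.81°.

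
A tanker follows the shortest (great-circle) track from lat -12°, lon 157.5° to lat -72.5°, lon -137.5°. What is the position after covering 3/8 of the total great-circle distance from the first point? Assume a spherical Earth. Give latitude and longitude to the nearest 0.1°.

≈ lat -37.3°, lon 166.9°

Convert each endpoint to a unit vector on the sphere (x = cos φ cos λ, y = cos φ sin λ, z = sin φ).
The central angle between the endpoints is δ = arccos(p₁·p₂) ≈ 1.242 rad (71.2°).
Interpolate at f = 3/8 with slerp weights a = sin((1−f)δ)/sin δ ≈ 0.740, b = sin(fδ)/sin δ ≈ 0.475.
p = a·p₁ + b·p₂ ≈ (-0.774, 0.181, -0.607); φ = arcsin(p_z) ≈ -37.34°, λ = atan2(p_y, p_x) ≈ 166.86°.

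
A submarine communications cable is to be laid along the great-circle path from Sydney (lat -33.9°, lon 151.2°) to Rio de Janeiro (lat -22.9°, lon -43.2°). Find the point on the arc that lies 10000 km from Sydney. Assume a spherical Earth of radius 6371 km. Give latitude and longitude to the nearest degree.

≈ lat -53°, lon -55°

Convert each endpoint to a unit vector on the sphere (x = cos φ cos λ, y = cos φ sin λ, z = sin φ).
The central angle between the endpoints is δ = arccos(p₁·p₂) ≈ 2.122 rad (121.6°). The total great-circle distance is δ·R ≈ 2.122 × 6371 ≈ 13518 km, so the target fraction is f = 10000/13518 ≈ 0.740.
Interpolate at f ≈ 0.740 with slerp weights a = sin((1−f)δ)/sin δ ≈ 0.616, b = sin(fδ)/sin δ ≈ 1.174.
p = a·p₁ + b·p₂ ≈ (0.340, -0.494, -0.800); φ = arcsin(p_z) ≈ -53.14°, λ = atan2(p_y, p_x) ≈ -55.43°.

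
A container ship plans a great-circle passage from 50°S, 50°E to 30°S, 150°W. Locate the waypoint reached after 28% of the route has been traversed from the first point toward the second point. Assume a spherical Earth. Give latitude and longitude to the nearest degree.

≈ 74°S, 81°E

Write both endpoints as unit vectors p₁, p₂ with components (cos φ cos λ, cos φ sin λ, sin φ).
The central angle between the endpoints is δ = arccos(p₁·p₂) ≈ 1.711 rad (98.1°).
Interpolate at f = 0.28 with slerp weights a = sin((1−f)δ)/sin δ ≈ 0.953, b = sin(fδ)/sin δ ≈ 0.466.
p = a·p₁ + b·p₂ ≈ (0.044, 0.267, -0.963); φ = arcsin(p_z) ≈ -74.27°, λ = atan2(p_y, p_x) ≈ 80.58°.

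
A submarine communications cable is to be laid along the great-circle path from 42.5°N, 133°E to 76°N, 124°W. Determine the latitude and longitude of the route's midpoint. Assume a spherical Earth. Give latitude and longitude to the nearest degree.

Convert each endpoint to a unit vector on the sphere (x = cos φ cos λ, y = cos φ sin λ, z = sin φ).
The central angle between the endpoints is δ = arccos(p₁·p₂) ≈ 0.908 rad (52.0°).
Interpolate at f = 1/2 with slerp weights a = sin((1−f)δ)/sin δ ≈ 0.556, b = sin(fδ)/sin δ ≈ 0.556.
p = a·p₁ + b·p₂ ≈ (-0.355, 0.188, 0.916); φ = arcsin(p_z) ≈ 66.30°, λ = atan2(p_y, p_x) ≈ 152.04°.

≈ 66°N, 152°E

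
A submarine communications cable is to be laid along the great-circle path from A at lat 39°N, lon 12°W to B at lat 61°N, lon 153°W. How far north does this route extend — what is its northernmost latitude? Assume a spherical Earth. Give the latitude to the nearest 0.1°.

≈ 75.8°N

The great circle lies in the plane with unit normal n̂ = (p₁ × p₂)/|p₁ × p₂|.
Here n̂_z ≈ -0.245; the vertex latitude is φ_max = arccos|n̂_z| ≈ 75.8°.
Check via Clairaut: cos φ_max = |cos φ₁| · sin C = cos(39.0°)·sin(18.4°) ≈ 0.245, again giving ≈ 75.8°.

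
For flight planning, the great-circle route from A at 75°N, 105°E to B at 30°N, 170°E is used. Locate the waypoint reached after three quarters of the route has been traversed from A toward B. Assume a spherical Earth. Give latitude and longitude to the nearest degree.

Convert each endpoint to a unit vector on the sphere (x = cos φ cos λ, y = cos φ sin λ, z = sin φ).
The central angle between the endpoints is δ = arccos(p₁·p₂) ≈ 0.955 rad (54.7°).
Interpolate at f = 3/4 with slerp weights a = sin((1−f)δ)/sin δ ≈ 0.290, b = sin(fδ)/sin δ ≈ 0.804.
p = a·p₁ + b·p₂ ≈ (-0.705, 0.193, 0.682); φ = arcsin(p_z) ≈ 43.00°, λ = atan2(p_y, p_x) ≈ 164.67°.

≈ 43°N, 165°E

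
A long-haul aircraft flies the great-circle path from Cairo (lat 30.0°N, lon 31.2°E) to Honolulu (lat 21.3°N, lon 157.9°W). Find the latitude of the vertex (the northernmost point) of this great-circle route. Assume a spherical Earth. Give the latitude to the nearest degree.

The great circle lies in the plane with unit normal n̂ = (p₁ × p₂)/|p₁ × p₂|.
Here n̂_z ≈ +0.162; the vertex latitude is φ_max = arccos|n̂_z| ≈ 80.7°.
Check via Clairaut: cos φ_max = |cos φ₁| · sin C = cos(30.0°)·sin(10.8°) ≈ 0.162, again giving ≈ 80.7°.

≈ 81°N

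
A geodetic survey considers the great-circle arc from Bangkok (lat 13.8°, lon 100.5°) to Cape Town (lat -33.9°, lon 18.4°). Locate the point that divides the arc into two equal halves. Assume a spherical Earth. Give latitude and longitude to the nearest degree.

Write both endpoints as unit vectors p₁, p₂ with components (cos φ cos λ, cos φ sin λ, sin φ).
The central angle between the endpoints is δ = arccos(p₁·p₂) ≈ 1.593 rad (91.3°).
Interpolate at f = 1/2 with slerp weights a = sin((1−f)δ)/sin δ ≈ 0.715, b = sin(fδ)/sin δ ≈ 0.715.
p = a·p₁ + b·p₂ ≈ (0.437, 0.870, -0.228); φ = arcsin(p_z) ≈ -13.20°, λ = atan2(p_y, p_x) ≈ 63.35°.

≈ lat -13°, lon 63°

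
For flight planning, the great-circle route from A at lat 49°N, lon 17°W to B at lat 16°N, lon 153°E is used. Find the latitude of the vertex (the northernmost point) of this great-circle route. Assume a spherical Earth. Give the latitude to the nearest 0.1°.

≈ 83.1°N

The great circle lies in the plane with unit normal n̂ = (p₁ × p₂)/|p₁ × p₂|.
Here n̂_z ≈ +0.120; the vertex latitude is φ_max = arccos|n̂_z| ≈ 83.1°.
Check via Clairaut: cos φ_max = |cos φ₁| · sin C = cos(49.0°)·sin(10.6°) ≈ 0.120, again giving ≈ 83.1°.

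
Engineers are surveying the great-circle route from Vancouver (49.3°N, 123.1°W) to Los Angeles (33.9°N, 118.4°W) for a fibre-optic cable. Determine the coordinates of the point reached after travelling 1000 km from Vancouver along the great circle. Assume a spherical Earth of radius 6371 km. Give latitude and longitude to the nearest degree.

≈ 41°N, 120°W

Write both endpoints as unit vectors p₁, p₂ with components (cos φ cos λ, cos φ sin λ, sin φ).
The central angle between the endpoints is δ = arccos(p₁·p₂) ≈ 0.276 rad (15.8°). The total great-circle distance is δ·R ≈ 0.276 × 6371 ≈ 1756 km, so the target fraction is f = 1000/1756 ≈ 0.570.
Interpolate at f ≈ 0.570 with slerp weights a = sin((1−f)δ)/sin δ ≈ 0.435, b = sin(fδ)/sin δ ≈ 0.575.
p = a·p₁ + b·p₂ ≈ (-0.382, -0.657, 0.650); φ = arcsin(p_z) ≈ 40.55°, λ = atan2(p_y, p_x) ≈ -120.15°.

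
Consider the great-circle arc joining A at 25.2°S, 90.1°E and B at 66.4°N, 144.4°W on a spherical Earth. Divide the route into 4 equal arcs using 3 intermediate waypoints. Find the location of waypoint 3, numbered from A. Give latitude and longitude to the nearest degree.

≈ 59°N, 143°E

Convert each endpoint to a unit vector on the sphere (x = cos φ cos λ, y = cos φ sin λ, z = sin φ).
The central angle between the endpoints is δ = arccos(p₁·p₂) ≈ 2.215 rad (126.9°).
Interpolate at f = 3/4 with slerp weights a = sin((1−f)δ)/sin δ ≈ 0.658, b = sin(fδ)/sin δ ≈ 1.246.
p = a·p₁ + b·p₂ ≈ (-0.406, 0.305, 0.861); φ = arcsin(p_z) ≈ 59.46°, λ = atan2(p_y, p_x) ≈ 143.14°.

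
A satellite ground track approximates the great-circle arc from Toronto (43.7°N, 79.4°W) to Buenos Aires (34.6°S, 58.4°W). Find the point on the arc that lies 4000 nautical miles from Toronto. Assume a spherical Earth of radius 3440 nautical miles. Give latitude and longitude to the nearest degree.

≈ (21°S, 62°W)

Convert each endpoint to a unit vector on the sphere (x = cos φ cos λ, y = cos φ sin λ, z = sin φ).
The central angle between the endpoints is δ = arccos(p₁·p₂) ≈ 1.407 rad (80.6°). The total great-circle distance is δ·R ≈ 1.407 × 3440 ≈ 4839 nmi, so the target fraction is f = 4000/4839 ≈ 0.827.
Interpolate at f ≈ 0.827 with slerp weights a = sin((1−f)δ)/sin δ ≈ 0.245, b = sin(fδ)/sin δ ≈ 0.930.
p = a·p₁ + b·p₂ ≈ (0.434, -0.826, -0.359); φ = arcsin(p_z) ≈ -21.05°, λ = atan2(p_y, p_x) ≈ -62.30°.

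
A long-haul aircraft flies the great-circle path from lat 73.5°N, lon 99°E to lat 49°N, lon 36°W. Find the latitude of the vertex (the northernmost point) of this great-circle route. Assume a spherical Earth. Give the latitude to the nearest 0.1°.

The great circle lies in the plane with unit normal n̂ = (p₁ × p₂)/|p₁ × p₂|.
Here n̂_z ≈ -0.163; the vertex latitude is φ_max = arccos|n̂_z| ≈ 80.6°.
Check via Clairaut: cos φ_max = |cos φ₁| · sin C = cos(73.5°)·sin(35.1°) ≈ 0.163, again giving ≈ 80.6°.

≈ 80.6°N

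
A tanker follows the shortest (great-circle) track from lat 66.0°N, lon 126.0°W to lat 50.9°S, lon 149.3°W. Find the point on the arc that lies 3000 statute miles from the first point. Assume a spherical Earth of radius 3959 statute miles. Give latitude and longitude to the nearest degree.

≈ lat 23°N, lon 138°W

The haversine formula gives a central angle δ ≈ 2.064 rad (118.3°) between the endpoints. The total great-circle distance is δ·R ≈ 2.064 × 3959 ≈ 8171 mi, so the target fraction is f = 3000/8171 ≈ 0.367.
Interpolate at f ≈ 0.367 with slerp weights a = sin((1−f)δ)/sin δ ≈ 1.096, b = sin(fδ)/sin δ ≈ 0.780.
p = a·p₁ + b·p₂ ≈ (-0.685, -0.612, 0.395); φ = arcsin(p_z) ≈ 23.30°, λ = atan2(p_y, p_x) ≈ -138.23°.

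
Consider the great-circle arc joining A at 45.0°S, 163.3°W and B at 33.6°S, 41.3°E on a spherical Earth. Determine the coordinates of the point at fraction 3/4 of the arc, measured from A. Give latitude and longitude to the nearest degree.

Write both endpoints as unit vectors p₁, p₂ with components (cos φ cos λ, cos φ sin λ, sin φ).
The central angle between the endpoints is δ = arccos(p₁·p₂) ≈ 1.716 rad (98.3°).
Interpolate at f = 3/4 with slerp weights a = sin((1−f)δ)/sin δ ≈ 0.420, b = sin(fδ)/sin δ ≈ 0.970.
p = a·p₁ + b·p₂ ≈ (0.322, 0.448, -0.834); φ = arcsin(p_z) ≈ -56.51°, λ = atan2(p_y, p_x) ≈ 54.25°.

≈ 57°S, 54°E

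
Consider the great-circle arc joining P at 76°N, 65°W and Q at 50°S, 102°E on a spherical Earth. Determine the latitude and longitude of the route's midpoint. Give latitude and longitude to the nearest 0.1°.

≈ 26.4°N, 94.4°E

From cos δ = sin φ₁ sin φ₂ + cos φ₁ cos φ₂ cos Δλ, the central angle is δ ≈ 2.679 rad (153.5°).
Interpolate at f = 1/2 with slerp weights a = sin((1−f)δ)/sin δ ≈ 2.180, b = sin(fδ)/sin δ ≈ 2.180.
p = a·p₁ + b·p₂ ≈ (-0.068, 0.893, 0.445); φ = arcsin(p_z) ≈ 26.44°, λ = atan2(p_y, p_x) ≈ 94.39°.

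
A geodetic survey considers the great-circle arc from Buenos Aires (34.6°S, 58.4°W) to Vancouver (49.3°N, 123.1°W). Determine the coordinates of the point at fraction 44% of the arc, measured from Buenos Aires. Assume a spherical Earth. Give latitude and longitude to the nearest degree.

Convert each endpoint to a unit vector on the sphere (x = cos φ cos λ, y = cos φ sin λ, z = sin φ).
The central angle between the endpoints is δ = arccos(p₁·p₂) ≈ 1.773 rad (101.6°).
Interpolate at f = 0.44 with slerp weights a = sin((1−f)δ)/sin δ ≈ 0.855, b = sin(fδ)/sin δ ≈ 0.718.
p = a·p₁ + b·p₂ ≈ (0.113, -0.992, 0.059); φ = arcsin(p_z) ≈ 3.37°, λ = atan2(p_y, p_x) ≈ -83.49°.

≈ (3°N, 83°W)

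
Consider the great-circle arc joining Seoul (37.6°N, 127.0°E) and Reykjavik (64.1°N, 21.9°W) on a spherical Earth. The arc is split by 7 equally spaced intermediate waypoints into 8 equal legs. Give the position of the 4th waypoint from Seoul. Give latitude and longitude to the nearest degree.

≈ 73°N, 99°E

Convert each endpoint to a unit vector on the sphere (x = cos φ cos λ, y = cos φ sin λ, z = sin φ).
The central angle between the endpoints is δ = arccos(p₁·p₂) ≈ 1.316 rad (75.4°).
Interpolate at f = 4/8 with slerp weights a = sin((1−f)δ)/sin δ ≈ 0.632, b = sin(fδ)/sin δ ≈ 0.632.
p = a·p₁ + b·p₂ ≈ (-0.045, 0.297, 0.954); φ = arcsin(p_z) ≈ 72.53°, λ = atan2(p_y, p_x) ≈ 98.66°.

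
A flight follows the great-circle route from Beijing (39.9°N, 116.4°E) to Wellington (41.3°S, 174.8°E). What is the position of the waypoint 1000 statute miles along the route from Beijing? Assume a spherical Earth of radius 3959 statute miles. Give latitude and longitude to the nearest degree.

Convert each endpoint to a unit vector on the sphere (x = cos φ cos λ, y = cos φ sin λ, z = sin φ).
The central angle between the endpoints is δ = arccos(p₁·p₂) ≈ 1.692 rad (97.0°). The total great-circle distance is δ·R ≈ 1.692 × 3959 ≈ 6700 mi, so the target fraction is f = 1000/6700 ≈ 0.149.
Interpolate at f ≈ 0.149 with slerp weights a = sin((1−f)δ)/sin δ ≈ 0.999, b = sin(fδ)/sin δ ≈ 0.252.
p = a·p₁ + b·p₂ ≈ (-0.529, 0.703, 0.475); φ = arcsin(p_z) ≈ 28.33°, λ = atan2(p_y, p_x) ≈ 126.95°.

≈ 28°N, 127°E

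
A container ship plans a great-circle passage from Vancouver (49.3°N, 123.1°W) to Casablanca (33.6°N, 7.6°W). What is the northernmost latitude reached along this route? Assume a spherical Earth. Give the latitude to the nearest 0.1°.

≈ 60.1°N

The great circle lies in the plane with unit normal n̂ = (p₁ × p₂)/|p₁ × p₂|.
Here n̂_z ≈ +0.499; the vertex latitude is φ_max = arccos|n̂_z| ≈ 60.1°.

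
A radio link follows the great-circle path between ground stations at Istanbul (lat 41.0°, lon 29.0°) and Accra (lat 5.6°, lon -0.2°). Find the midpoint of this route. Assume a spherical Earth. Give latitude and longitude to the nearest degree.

≈ lat 24°, lon 12°

From cos δ = sin φ₁ sin φ₂ + cos φ₁ cos φ₂ cos Δλ, the central angle is δ ≈ 0.767 rad (44.0°).
Interpolate at f = 1/2 with slerp weights a = sin((1−f)δ)/sin δ ≈ 0.539, b = sin(fδ)/sin δ ≈ 0.539.
p = a·p₁ + b·p₂ ≈ (0.893, 0.195, 0.406); φ = arcsin(p_z) ≈ 23.98°, λ = atan2(p_y, p_x) ≈ 12.35°.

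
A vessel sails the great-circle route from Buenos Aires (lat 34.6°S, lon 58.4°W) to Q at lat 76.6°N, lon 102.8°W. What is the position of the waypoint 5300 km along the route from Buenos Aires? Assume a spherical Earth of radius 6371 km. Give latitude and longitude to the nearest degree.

≈ lat 12°N, lon 66°W

From cos δ = sin φ₁ sin φ₂ + cos φ₁ cos φ₂ cos Δλ, the central angle is δ ≈ 2.000 rad (114.6°). The total great-circle distance is δ·R ≈ 2.000 × 6371 ≈ 12742 km, so the target fraction is f = 5300/12742 ≈ 0.416.
Interpolate at f ≈ 0.416 with slerp weights a = sin((1−f)δ)/sin δ ≈ 1.012, b = sin(fδ)/sin δ ≈ 0.813.
p = a·p₁ + b·p₂ ≈ (0.395, -0.893, 0.216); φ = arcsin(p_z) ≈ 12.49°, λ = atan2(p_y, p_x) ≈ -66.16°.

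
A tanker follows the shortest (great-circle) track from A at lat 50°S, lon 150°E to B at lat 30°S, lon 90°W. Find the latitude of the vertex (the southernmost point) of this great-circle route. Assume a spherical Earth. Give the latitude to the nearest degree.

The great circle lies in the plane with unit normal n̂ = (p₁ × p₂)/|p₁ × p₂|.
Here n̂_z ≈ +0.485; the vertex latitude is φ_max = arccos|n̂_z| ≈ 61.0°.
Check via Clairaut: cos φ_max = |cos φ₁| · sin C = cos(50.0°)·sin(131.0°) ≈ 0.485, again giving ≈ 61.0°.

≈ 61°S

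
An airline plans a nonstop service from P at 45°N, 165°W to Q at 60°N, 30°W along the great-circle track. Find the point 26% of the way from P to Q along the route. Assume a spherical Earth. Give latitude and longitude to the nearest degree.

The haversine formula gives a central angle δ ≈ 1.200 rad (68.8°) between the endpoints.
Interpolate at f = 0.26 with slerp weights a = sin((1−f)δ)/sin δ ≈ 0.832, b = sin(fδ)/sin δ ≈ 0.329.
p = a·p₁ + b·p₂ ≈ (-0.426, -0.235, 0.874); φ = arcsin(p_z) ≈ 60.90°, λ = atan2(p_y, p_x) ≈ -151.15°.

≈ 61°N, 151°W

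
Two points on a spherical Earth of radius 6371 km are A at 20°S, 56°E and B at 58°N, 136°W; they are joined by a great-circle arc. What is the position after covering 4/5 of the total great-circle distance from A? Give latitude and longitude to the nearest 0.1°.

Convert each endpoint to a unit vector on the sphere (x = cos φ cos λ, y = cos φ sin λ, z = sin φ).
The central angle between the endpoints is δ = arccos(p₁·p₂) ≈ 2.461 rad (141.0°).
Interpolate at f = 4/5 with slerp weights a = sin((1−f)δ)/sin δ ≈ 0.751, b = sin(fδ)/sin δ ≈ 1.465.
p = a·p₁ + b·p₂ ≈ (-0.164, 0.046, 0.985); φ = arcsin(p_z) ≈ 80.21°, λ = atan2(p_y, p_x) ≈ 164.40°.

≈ 80.2°N, 164.4°E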